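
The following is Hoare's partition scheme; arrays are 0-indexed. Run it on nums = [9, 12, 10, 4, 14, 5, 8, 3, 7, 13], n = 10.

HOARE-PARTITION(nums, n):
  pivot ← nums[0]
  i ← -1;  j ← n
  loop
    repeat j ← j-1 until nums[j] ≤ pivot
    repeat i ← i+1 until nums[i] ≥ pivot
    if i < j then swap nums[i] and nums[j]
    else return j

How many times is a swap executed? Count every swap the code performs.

pivot = nums[0] = 9; i = -1, j = 10
j→8 (nums[8]=7≤9), i→0 (nums[0]=9≥9); i<j, swap → [7, 12, 10, 4, 14, 5, 8, 3, 9, 13]
j→7 (nums[7]=3≤9), i→1 (nums[1]=12≥9); i<j, swap → [7, 3, 10, 4, 14, 5, 8, 12, 9, 13]
j→6 (nums[6]=8≤9), i→2 (nums[2]=10≥9); i<j, swap → [7, 3, 8, 4, 14, 5, 10, 12, 9, 13]
j→5 (nums[5]=5≤9), i→4 (nums[4]=14≥9); i<j, swap → [7, 3, 8, 4, 5, 14, 10, 12, 9, 13]
j→4, i→5; i≥j, return j=4. nums = [7, 3, 8, 4, 5, 14, 10, 12, 9, 13]

4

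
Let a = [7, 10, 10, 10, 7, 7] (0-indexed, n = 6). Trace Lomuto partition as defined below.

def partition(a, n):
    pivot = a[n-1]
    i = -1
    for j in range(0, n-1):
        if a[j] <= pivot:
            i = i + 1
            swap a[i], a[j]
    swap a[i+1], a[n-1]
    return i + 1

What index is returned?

pivot = a[5] = 7; i = -1
j=0: a[0]=7 ≤ 7 → i=0, swap a[0],a[0] (no change) → [7, 10, 10, 10, 7, 7]
j=1: a[1]=10 > 7 → no swap
j=2: a[2]=10 > 7 → no swap
j=3: a[3]=10 > 7 → no swap
j=4: a[4]=7 ≤ 7 → i=1, swap a[1],a[4] → [7, 7, 10, 10, 10, 7]
final swap a[2],a[5] → [7, 7, 7, 10, 10, 10]; return 2

2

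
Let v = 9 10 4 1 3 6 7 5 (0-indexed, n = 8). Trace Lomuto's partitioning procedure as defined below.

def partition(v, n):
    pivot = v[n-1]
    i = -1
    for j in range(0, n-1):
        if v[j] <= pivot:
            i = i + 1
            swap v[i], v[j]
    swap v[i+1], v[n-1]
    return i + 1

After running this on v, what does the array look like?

pivot=5, i=-1
j=0: 9>5, skip
j=1: 10>5, skip
j=2: 4≤5, i=0, swap(0,2) ⇒ 4 10 9 1 3 6 7 5
j=3: 1≤5, i=1, swap(1,3) ⇒ 4 1 9 10 3 6 7 5
j=4: 3≤5, i=2, swap(2,4) ⇒ 4 1 3 10 9 6 7 5
j=5: 6>5, skip
j=6: 7>5, skip
swap(3,7) ⇒ 4 1 3 5 9 6 7 10; return 3

4 1 3 5 9 6 7 10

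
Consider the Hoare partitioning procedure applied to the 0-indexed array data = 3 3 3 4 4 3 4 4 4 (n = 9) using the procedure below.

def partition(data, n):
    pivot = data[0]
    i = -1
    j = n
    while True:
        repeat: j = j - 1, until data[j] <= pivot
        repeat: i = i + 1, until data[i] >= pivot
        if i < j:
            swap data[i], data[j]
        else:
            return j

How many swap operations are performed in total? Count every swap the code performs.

2

pivot=3
j stops at 5 (3), i stops at 0 (3); swap ⇒ 3 3 3 4 4 3 4 4 4
j stops at 2 (3), i stops at 1 (3); swap ⇒ 3 3 3 4 4 3 4 4 4
j stops at 1, i stops at 2; i≥j ⇒ return 1. data=3 3 3 4 4 3 4 4 4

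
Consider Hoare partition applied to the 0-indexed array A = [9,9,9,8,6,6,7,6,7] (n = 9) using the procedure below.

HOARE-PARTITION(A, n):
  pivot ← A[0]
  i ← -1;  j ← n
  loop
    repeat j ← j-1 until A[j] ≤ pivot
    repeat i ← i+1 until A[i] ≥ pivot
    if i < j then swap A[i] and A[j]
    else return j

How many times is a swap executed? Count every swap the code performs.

3

pivot=9
j stops at 8 (7), i stops at 0 (9); swap ⇒ [7,9,9,8,6,6,7,6,9]
j stops at 7 (6), i stops at 1 (9); swap ⇒ [7,6,9,8,6,6,7,9,9]
j stops at 6 (7), i stops at 2 (9); swap ⇒ [7,6,7,8,6,6,9,9,9]
j stops at 5, i stops at 6; i≥j ⇒ return 5. A=[7,6,7,8,6,6,9,9,9]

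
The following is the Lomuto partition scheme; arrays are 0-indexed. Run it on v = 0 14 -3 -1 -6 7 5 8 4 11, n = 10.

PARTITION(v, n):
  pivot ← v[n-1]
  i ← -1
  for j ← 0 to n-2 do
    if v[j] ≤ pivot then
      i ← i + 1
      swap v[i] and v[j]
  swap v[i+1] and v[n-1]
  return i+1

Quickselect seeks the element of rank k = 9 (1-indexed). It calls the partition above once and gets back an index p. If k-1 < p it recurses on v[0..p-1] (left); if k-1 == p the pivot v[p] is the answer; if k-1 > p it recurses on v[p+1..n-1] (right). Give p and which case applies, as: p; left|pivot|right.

pivot = v[9] = 11; i = -1
j=0: v[0]=0 ≤ 11 → i=0, swap v[0],v[0] (no change) → 0 14 -3 -1 -6 7 5 8 4 11
j=1: v[1]=14 > 11 → no swap
j=2: v[2]=-3 ≤ 11 → i=1, swap v[1],v[2] → 0 -3 14 -1 -6 7 5 8 4 11
j=3: v[3]=-1 ≤ 11 → i=2, swap v[2],v[3] → 0 -3 -1 14 -6 7 5 8 4 11
j=4: v[4]=-6 ≤ 11 → i=3, swap v[3],v[4] → 0 -3 -1 -6 14 7 5 8 4 11
j=5: v[5]=7 ≤ 11 → i=4, swap v[4],v[5] → 0 -3 -1 -6 7 14 5 8 4 11
j=6: v[6]=5 ≤ 11 → i=5, swap v[5],v[6] → 0 -3 -1 -6 7 5 14 8 4 11
j=7: v[7]=8 ≤ 11 → i=6, swap v[6],v[7] → 0 -3 -1 -6 7 5 8 14 4 11
j=8: v[8]=4 ≤ 11 → i=7, swap v[7],v[8] → 0 -3 -1 -6 7 5 8 4 14 11
final swap v[8],v[9] → 0 -3 -1 -6 7 5 8 4 11 14; return 8
p = 8; k-1 = 8 == 8 ⇒ pivot

8; pivot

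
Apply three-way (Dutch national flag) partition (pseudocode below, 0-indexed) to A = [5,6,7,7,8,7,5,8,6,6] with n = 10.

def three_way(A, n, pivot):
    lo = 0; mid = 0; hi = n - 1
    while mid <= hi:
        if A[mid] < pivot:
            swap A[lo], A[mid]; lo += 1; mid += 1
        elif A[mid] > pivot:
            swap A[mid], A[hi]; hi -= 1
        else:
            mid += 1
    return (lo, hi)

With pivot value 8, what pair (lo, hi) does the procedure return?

pivot = 8; lo=0, mid=0, hi=9
A[mid]=5<8: swap A[0],A[0]; lo=1,mid=1 → [5,6,7,7,8,7,5,8,6,6]
A[mid]=6<8: swap A[1],A[1]; lo=2,mid=2 → [5,6,7,7,8,7,5,8,6,6]
A[mid]=7<8: swap A[2],A[2]; lo=3,mid=3 → [5,6,7,7,8,7,5,8,6,6]
A[mid]=7<8: swap A[3],A[3]; lo=4,mid=4 → [5,6,7,7,8,7,5,8,6,6]
A[mid]=8=8: mid=5
A[mid]=7<8: swap A[4],A[5]; lo=5,mid=6 → [5,6,7,7,7,8,5,8,6,6]
A[mid]=5<8: swap A[5],A[6]; lo=6,mid=7 → [5,6,7,7,7,5,8,8,6,6]
A[mid]=8=8: mid=8
A[mid]=6<8: swap A[6],A[8]; lo=7,mid=9 → [5,6,7,7,7,5,6,8,8,6]
A[mid]=6<8: swap A[7],A[9]; lo=8,mid=10 → [5,6,7,7,7,5,6,6,8,8]
end: lo=8, hi=9; A = [5,6,7,7,7,5,6,6,8,8]

(8, 9)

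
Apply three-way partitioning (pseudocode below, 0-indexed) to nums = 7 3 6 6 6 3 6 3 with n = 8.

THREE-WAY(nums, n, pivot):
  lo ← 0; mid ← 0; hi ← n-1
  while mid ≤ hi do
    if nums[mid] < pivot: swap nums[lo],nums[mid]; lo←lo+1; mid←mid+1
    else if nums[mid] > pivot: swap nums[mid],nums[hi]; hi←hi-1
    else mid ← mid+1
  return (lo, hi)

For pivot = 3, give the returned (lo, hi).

(0, 2)

pivot = 3; lo=0, mid=0, hi=7
nums[mid]=7>3: swap nums[0],nums[7]; hi=6 → 3 3 6 6 6 3 6 7
nums[mid]=3=3: mid=1
nums[mid]=3=3: mid=2
nums[mid]=6>3: swap nums[2],nums[6]; hi=5 → 3 3 6 6 6 3 6 7
nums[mid]=6>3: swap nums[2],nums[5]; hi=4 → 3 3 3 6 6 6 6 7
nums[mid]=3=3: mid=3
nums[mid]=6>3: swap nums[3],nums[4]; hi=3 → 3 3 3 6 6 6 6 7
nums[mid]=6>3: swap nums[3],nums[3]; hi=2 → 3 3 3 6 6 6 6 7
end: lo=0, hi=2; nums = 3 3 3 6 6 6 6 7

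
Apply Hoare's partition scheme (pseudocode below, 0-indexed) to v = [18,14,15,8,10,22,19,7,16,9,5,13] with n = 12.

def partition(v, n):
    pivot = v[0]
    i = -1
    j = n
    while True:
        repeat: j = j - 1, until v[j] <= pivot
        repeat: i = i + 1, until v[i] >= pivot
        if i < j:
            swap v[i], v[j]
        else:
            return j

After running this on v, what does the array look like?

pivot=18
j stops at 11 (13), i stops at 0 (18); swap ⇒ [13,14,15,8,10,22,19,7,16,9,5,18]
j stops at 10 (5), i stops at 5 (22); swap ⇒ [13,14,15,8,10,5,19,7,16,9,22,18]
j stops at 9 (9), i stops at 6 (19); swap ⇒ [13,14,15,8,10,5,9,7,16,19,22,18]
j stops at 8, i stops at 9; i≥j ⇒ return 8. v=[13,14,15,8,10,5,9,7,16,19,22,18]

[13,14,15,8,10,5,9,7,16,19,22,18]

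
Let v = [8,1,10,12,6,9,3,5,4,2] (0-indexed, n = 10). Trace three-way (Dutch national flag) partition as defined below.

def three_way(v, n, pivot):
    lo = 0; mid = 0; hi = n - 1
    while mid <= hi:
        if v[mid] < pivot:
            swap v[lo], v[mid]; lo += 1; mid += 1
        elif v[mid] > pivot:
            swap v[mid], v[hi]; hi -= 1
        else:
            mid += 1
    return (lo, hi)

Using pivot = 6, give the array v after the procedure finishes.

lo=0 mid=0 hi=9
8>6: swap(0,9), hi=8 ⇒ [2,1,10,12,6,9,3,5,4,8]
2<6: swap(0,0), lo=1 mid=1 ⇒ [2,1,10,12,6,9,3,5,4,8]
1<6: swap(1,1), lo=2 mid=2 ⇒ [2,1,10,12,6,9,3,5,4,8]
10>6: swap(2,8), hi=7 ⇒ [2,1,4,12,6,9,3,5,10,8]
4<6: swap(2,2), lo=3 mid=3 ⇒ [2,1,4,12,6,9,3,5,10,8]
12>6: swap(3,7), hi=6 ⇒ [2,1,4,5,6,9,3,12,10,8]
5<6: swap(3,3), lo=4 mid=4 ⇒ [2,1,4,5,6,9,3,12,10,8]
6=6: mid=5
9>6: swap(5,6), hi=5 ⇒ [2,1,4,5,6,3,9,12,10,8]
3<6: swap(4,5), lo=5 mid=6 ⇒ [2,1,4,5,3,6,9,12,10,8]
done. lo=5 hi=5; v=[2,1,4,5,3,6,9,12,10,8]

[2,1,4,5,3,6,9,12,10,8]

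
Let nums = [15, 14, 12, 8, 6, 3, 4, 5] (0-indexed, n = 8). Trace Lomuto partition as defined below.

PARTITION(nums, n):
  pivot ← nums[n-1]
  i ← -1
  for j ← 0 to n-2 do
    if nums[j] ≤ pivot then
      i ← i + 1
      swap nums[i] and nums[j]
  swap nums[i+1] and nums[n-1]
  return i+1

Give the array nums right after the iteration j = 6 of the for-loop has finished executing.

pivot = nums[7] = 5; i = -1
j=0: nums[0]=15 > 5 → no swap
j=1: nums[1]=14 > 5 → no swap
j=2: nums[2]=12 > 5 → no swap
j=3: nums[3]=8 > 5 → no swap
j=4: nums[4]=6 > 5 → no swap
j=5: nums[5]=3 ≤ 5 → i=0, swap nums[0],nums[5] → [3, 14, 12, 8, 6, 15, 4, 5]
j=6: nums[6]=4 ≤ 5 → i=1, swap nums[1],nums[6] → [3, 4, 12, 8, 6, 15, 14, 5]
(after j=6) nums = [3, 4, 12, 8, 6, 15, 14, 5]

[3, 4, 12, 8, 6, 15, 14, 5]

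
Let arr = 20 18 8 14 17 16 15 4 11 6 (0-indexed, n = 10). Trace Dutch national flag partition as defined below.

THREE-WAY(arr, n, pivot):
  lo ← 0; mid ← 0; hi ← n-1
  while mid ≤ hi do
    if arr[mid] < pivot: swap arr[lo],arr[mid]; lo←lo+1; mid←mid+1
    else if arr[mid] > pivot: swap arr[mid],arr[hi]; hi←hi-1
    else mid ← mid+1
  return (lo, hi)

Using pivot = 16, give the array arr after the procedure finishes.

lo=0 mid=0 hi=9
20>16: swap(0,9), hi=8 ⇒ 6 18 8 14 17 16 15 4 11 20
6<16: swap(0,0), lo=1 mid=1 ⇒ 6 18 8 14 17 16 15 4 11 20
18>16: swap(1,8), hi=7 ⇒ 6 11 8 14 17 16 15 4 18 20
11<16: swap(1,1), lo=2 mid=2 ⇒ 6 11 8 14 17 16 15 4 18 20
8<16: swap(2,2), lo=3 mid=3 ⇒ 6 11 8 14 17 16 15 4 18 20
14<16: swap(3,3), lo=4 mid=4 ⇒ 6 11 8 14 17 16 15 4 18 20
17>16: swap(4,7), hi=6 ⇒ 6 11 8 14 4 16 15 17 18 20
4<16: swap(4,4), lo=5 mid=5 ⇒ 6 11 8 14 4 16 15 17 18 20
16=16: mid=6
15<16: swap(5,6), lo=6 mid=7 ⇒ 6 11 8 14 4 15 16 17 18 20
done. lo=6 hi=6; arr=6 11 8 14 4 15 16 17 18 20

6 11 8 14 4 15 16 17 18 20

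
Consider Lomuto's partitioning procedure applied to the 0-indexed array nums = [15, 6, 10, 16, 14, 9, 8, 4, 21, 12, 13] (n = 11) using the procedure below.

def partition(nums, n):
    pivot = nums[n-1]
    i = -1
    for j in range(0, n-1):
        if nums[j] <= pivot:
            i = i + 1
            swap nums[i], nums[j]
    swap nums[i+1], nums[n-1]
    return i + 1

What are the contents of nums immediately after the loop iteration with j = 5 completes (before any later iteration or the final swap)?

[6, 10, 9, 16, 14, 15, 8, 4, 21, 12, 13]

pivot = nums[10] = 13; i = -1
j=0: nums[0]=15 > 13 → no swap
j=1: nums[1]=6 ≤ 13 → i=0, swap nums[0],nums[1] → [6, 15, 10, 16, 14, 9, 8, 4, 21, 12, 13]
j=2: nums[2]=10 ≤ 13 → i=1, swap nums[1],nums[2] → [6, 10, 15, 16, 14, 9, 8, 4, 21, 12, 13]
j=3: nums[3]=16 > 13 → no swap
j=4: nums[4]=14 > 13 → no swap
j=5: nums[5]=9 ≤ 13 → i=2, swap nums[2],nums[5] → [6, 10, 9, 16, 14, 15, 8, 4, 21, 12, 13]
(after j=5) nums = [6, 10, 9, 16, 14, 15, 8, 4, 21, 12, 13]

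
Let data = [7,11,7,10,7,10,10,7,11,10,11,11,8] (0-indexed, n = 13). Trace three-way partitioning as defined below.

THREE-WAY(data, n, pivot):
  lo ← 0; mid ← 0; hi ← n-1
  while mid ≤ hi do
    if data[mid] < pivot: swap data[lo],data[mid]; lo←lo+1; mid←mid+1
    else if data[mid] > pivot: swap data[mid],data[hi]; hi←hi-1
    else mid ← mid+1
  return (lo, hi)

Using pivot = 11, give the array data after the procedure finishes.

[7,7,10,7,10,10,7,10,8,11,11,11,11]

lo=0 mid=0 hi=12
7<11: swap(0,0), lo=1 mid=1 ⇒ [7,11,7,10,7,10,10,7,11,10,11,11,8]
11=11: mid=2
7<11: swap(1,2), lo=2 mid=3 ⇒ [7,7,11,10,7,10,10,7,11,10,11,11,8]
10<11: swap(2,3), lo=3 mid=4 ⇒ [7,7,10,11,7,10,10,7,11,10,11,11,8]
7<11: swap(3,4), lo=4 mid=5 ⇒ [7,7,10,7,11,10,10,7,11,10,11,11,8]
10<11: swap(4,5), lo=5 mid=6 ⇒ [7,7,10,7,10,11,10,7,11,10,11,11,8]
10<11: swap(5,6), lo=6 mid=7 ⇒ [7,7,10,7,10,10,11,7,11,10,11,11,8]
7<11: swap(6,7), lo=7 mid=8 ⇒ [7,7,10,7,10,10,7,11,11,10,11,11,8]
11=11: mid=9
10<11: swap(7,9), lo=8 mid=10 ⇒ [7,7,10,7,10,10,7,10,11,11,11,11,8]
11=11: mid=11
11=11: mid=12
8<11: swap(8,12), lo=9 mid=13 ⇒ [7,7,10,7,10,10,7,10,8,11,11,11,11]
done. lo=9 hi=12; data=[7,7,10,7,10,10,7,10,8,11,11,11,11]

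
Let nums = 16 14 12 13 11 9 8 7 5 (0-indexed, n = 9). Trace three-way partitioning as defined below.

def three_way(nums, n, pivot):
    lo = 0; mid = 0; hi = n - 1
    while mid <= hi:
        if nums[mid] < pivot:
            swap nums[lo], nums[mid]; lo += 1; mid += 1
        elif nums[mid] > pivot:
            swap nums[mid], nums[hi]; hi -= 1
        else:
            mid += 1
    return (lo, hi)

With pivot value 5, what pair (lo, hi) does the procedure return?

lo=0 mid=0 hi=8
16>5: swap(0,8), hi=7 ⇒ 5 14 12 13 11 9 8 7 16
5=5: mid=1
14>5: swap(1,7), hi=6 ⇒ 5 7 12 13 11 9 8 14 16
7>5: swap(1,6), hi=5 ⇒ 5 8 12 13 11 9 7 14 16
8>5: swap(1,5), hi=4 ⇒ 5 9 12 13 11 8 7 14 16
9>5: swap(1,4), hi=3 ⇒ 5 11 12 13 9 8 7 14 16
11>5: swap(1,3), hi=2 ⇒ 5 13 12 11 9 8 7 14 16
13>5: swap(1,2), hi=1 ⇒ 5 12 13 11 9 8 7 14 16
12>5: swap(1,1), hi=0 ⇒ 5 12 13 11 9 8 7 14 16
done. lo=0 hi=0; nums=5 12 13 11 9 8 7 14 16

(0, 0)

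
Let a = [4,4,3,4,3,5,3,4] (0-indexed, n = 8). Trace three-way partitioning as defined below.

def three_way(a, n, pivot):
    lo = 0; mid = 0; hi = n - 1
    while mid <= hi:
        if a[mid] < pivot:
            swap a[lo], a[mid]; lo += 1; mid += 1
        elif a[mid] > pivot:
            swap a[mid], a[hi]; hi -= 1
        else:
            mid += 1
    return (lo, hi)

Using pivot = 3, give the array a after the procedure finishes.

[3,3,3,4,5,4,4,4]

lo=0 mid=0 hi=7
4>3: swap(0,7), hi=6 ⇒ [4,4,3,4,3,5,3,4]
4>3: swap(0,6), hi=5 ⇒ [3,4,3,4,3,5,4,4]
3=3: mid=1
4>3: swap(1,5), hi=4 ⇒ [3,5,3,4,3,4,4,4]
5>3: swap(1,4), hi=3 ⇒ [3,3,3,4,5,4,4,4]
3=3: mid=2
3=3: mid=3
4>3: swap(3,3), hi=2 ⇒ [3,3,3,4,5,4,4,4]
done. lo=0 hi=2; a=[3,3,3,4,5,4,4,4]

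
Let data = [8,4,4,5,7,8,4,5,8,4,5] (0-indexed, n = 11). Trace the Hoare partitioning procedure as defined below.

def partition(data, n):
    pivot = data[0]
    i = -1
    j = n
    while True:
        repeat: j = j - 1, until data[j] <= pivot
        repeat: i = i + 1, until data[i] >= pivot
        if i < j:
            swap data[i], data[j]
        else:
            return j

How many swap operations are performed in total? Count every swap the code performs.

pivot = data[0] = 8; i = -1, j = 11
j→10 (data[10]=5≤8), i→0 (data[0]=8≥8); i<j, swap → [5,4,4,5,7,8,4,5,8,4,8]
j→9 (data[9]=4≤8), i→5 (data[5]=8≥8); i<j, swap → [5,4,4,5,7,4,4,5,8,8,8]
j→8, i→8; i≥j, return j=8. data = [5,4,4,5,7,4,4,5,8,8,8]

2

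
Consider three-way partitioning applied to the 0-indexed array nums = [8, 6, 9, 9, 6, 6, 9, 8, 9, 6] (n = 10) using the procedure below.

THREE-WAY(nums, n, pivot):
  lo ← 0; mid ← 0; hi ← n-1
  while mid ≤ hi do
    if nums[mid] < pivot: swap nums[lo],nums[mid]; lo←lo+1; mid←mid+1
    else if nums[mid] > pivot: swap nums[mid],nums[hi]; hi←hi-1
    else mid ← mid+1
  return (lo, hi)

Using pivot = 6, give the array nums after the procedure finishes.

[6, 6, 6, 6, 9, 9, 8, 9, 9, 8]

lo=0 mid=0 hi=9
8>6: swap(0,9), hi=8 ⇒ [6, 6, 9, 9, 6, 6, 9, 8, 9, 8]
6=6: mid=1
6=6: mid=2
9>6: swap(2,8), hi=7 ⇒ [6, 6, 9, 9, 6, 6, 9, 8, 9, 8]
9>6: swap(2,7), hi=6 ⇒ [6, 6, 8, 9, 6, 6, 9, 9, 9, 8]
8>6: swap(2,6), hi=5 ⇒ [6, 6, 9, 9, 6, 6, 8, 9, 9, 8]
9>6: swap(2,5), hi=4 ⇒ [6, 6, 6, 9, 6, 9, 8, 9, 9, 8]
6=6: mid=3
9>6: swap(3,4), hi=3 ⇒ [6, 6, 6, 6, 9, 9, 8, 9, 9, 8]
6=6: mid=4
done. lo=0 hi=3; nums=[6, 6, 6, 6, 9, 9, 8, 9, 9, 8]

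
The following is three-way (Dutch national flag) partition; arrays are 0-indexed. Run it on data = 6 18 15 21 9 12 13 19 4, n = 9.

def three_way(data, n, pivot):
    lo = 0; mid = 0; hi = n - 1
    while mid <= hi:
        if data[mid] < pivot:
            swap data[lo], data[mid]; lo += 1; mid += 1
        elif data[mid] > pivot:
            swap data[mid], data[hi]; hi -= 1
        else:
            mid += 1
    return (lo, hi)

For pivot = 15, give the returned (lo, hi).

(5, 5)

lo=0 mid=0 hi=8
6<15: swap(0,0), lo=1 mid=1 ⇒ 6 18 15 21 9 12 13 19 4
18>15: swap(1,8), hi=7 ⇒ 6 4 15 21 9 12 13 19 18
4<15: swap(1,1), lo=2 mid=2 ⇒ 6 4 15 21 9 12 13 19 18
15=15: mid=3
21>15: swap(3,7), hi=6 ⇒ 6 4 15 19 9 12 13 21 18
19>15: swap(3,6), hi=5 ⇒ 6 4 15 13 9 12 19 21 18
13<15: swap(2,3), lo=3 mid=4 ⇒ 6 4 13 15 9 12 19 21 18
9<15: swap(3,4), lo=4 mid=5 ⇒ 6 4 13 9 15 12 19 21 18
12<15: swap(4,5), lo=5 mid=6 ⇒ 6 4 13 9 12 15 19 21 18
done. lo=5 hi=5; data=6 4 13 9 12 15 19 21 18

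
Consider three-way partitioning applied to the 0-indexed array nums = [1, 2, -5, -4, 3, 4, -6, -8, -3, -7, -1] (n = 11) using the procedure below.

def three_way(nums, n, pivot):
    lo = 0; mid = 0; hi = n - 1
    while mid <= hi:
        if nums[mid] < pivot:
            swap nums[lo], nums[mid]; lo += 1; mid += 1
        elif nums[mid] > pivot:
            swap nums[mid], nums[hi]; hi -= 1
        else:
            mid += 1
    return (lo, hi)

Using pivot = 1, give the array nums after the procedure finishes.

lo=0 mid=0 hi=10
1=1: mid=1
2>1: swap(1,10), hi=9 ⇒ [1, -1, -5, -4, 3, 4, -6, -8, -3, -7, 2]
-1<1: swap(0,1), lo=1 mid=2 ⇒ [-1, 1, -5, -4, 3, 4, -6, -8, -3, -7, 2]
-5<1: swap(1,2), lo=2 mid=3 ⇒ [-1, -5, 1, -4, 3, 4, -6, -8, -3, -7, 2]
-4<1: swap(2,3), lo=3 mid=4 ⇒ [-1, -5, -4, 1, 3, 4, -6, -8, -3, -7, 2]
3>1: swap(4,9), hi=8 ⇒ [-1, -5, -4, 1, -7, 4, -6, -8, -3, 3, 2]
-7<1: swap(3,4), lo=4 mid=5 ⇒ [-1, -5, -4, -7, 1, 4, -6, -8, -3, 3, 2]
4>1: swap(5,8), hi=7 ⇒ [-1, -5, -4, -7, 1, -3, -6, -8, 4, 3, 2]
-3<1: swap(4,5), lo=5 mid=6 ⇒ [-1, -5, -4, -7, -3, 1, -6, -8, 4, 3, 2]
-6<1: swap(5,6), lo=6 mid=7 ⇒ [-1, -5, -4, -7, -3, -6, 1, -8, 4, 3, 2]
-8<1: swap(6,7), lo=7 mid=8 ⇒ [-1, -5, -4, -7, -3, -6, -8, 1, 4, 3, 2]
done. lo=7 hi=7; nums=[-1, -5, -4, -7, -3, -6, -8, 1, 4, 3, 2]

[-1, -5, -4, -7, -3, -6, -8, 1, 4, 3, 2]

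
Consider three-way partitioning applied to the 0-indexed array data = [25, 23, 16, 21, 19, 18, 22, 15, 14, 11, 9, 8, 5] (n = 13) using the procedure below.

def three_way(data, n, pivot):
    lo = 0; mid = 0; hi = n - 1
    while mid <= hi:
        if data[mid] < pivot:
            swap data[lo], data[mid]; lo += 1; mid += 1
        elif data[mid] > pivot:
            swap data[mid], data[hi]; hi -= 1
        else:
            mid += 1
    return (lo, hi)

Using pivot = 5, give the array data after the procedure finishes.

lo=0 mid=0 hi=12
25>5: swap(0,12), hi=11 ⇒ [5, 23, 16, 21, 19, 18, 22, 15, 14, 11, 9, 8, 25]
5=5: mid=1
23>5: swap(1,11), hi=10 ⇒ [5, 8, 16, 21, 19, 18, 22, 15, 14, 11, 9, 23, 25]
8>5: swap(1,10), hi=9 ⇒ [5, 9, 16, 21, 19, 18, 22, 15, 14, 11, 8, 23, 25]
9>5: swap(1,9), hi=8 ⇒ [5, 11, 16, 21, 19, 18, 22, 15, 14, 9, 8, 23, 25]
11>5: swap(1,8), hi=7 ⇒ [5, 14, 16, 21, 19, 18, 22, 15, 11, 9, 8, 23, 25]
14>5: swap(1,7), hi=6 ⇒ [5, 15, 16, 21, 19, 18, 22, 14, 11, 9, 8, 23, 25]
15>5: swap(1,6), hi=5 ⇒ [5, 22, 16, 21, 19, 18, 15, 14, 11, 9, 8, 23, 25]
22>5: swap(1,5), hi=4 ⇒ [5, 18, 16, 21, 19, 22, 15, 14, 11, 9, 8, 23, 25]
18>5: swap(1,4), hi=3 ⇒ [5, 19, 16, 21, 18, 22, 15, 14, 11, 9, 8, 23, 25]
19>5: swap(1,3), hi=2 ⇒ [5, 21, 16, 19, 18, 22, 15, 14, 11, 9, 8, 23, 25]
21>5: swap(1,2), hi=1 ⇒ [5, 16, 21, 19, 18, 22, 15, 14, 11, 9, 8, 23, 25]
16>5: swap(1,1), hi=0 ⇒ [5, 16, 21, 19, 18, 22, 15, 14, 11, 9, 8, 23, 25]
done. lo=0 hi=0; data=[5, 16, 21, 19, 18, 22, 15, 14, 11, 9, 8, 23, 25]

[5, 16, 21, 19, 18, 22, 15, 14, 11, 9, 8, 23, 25]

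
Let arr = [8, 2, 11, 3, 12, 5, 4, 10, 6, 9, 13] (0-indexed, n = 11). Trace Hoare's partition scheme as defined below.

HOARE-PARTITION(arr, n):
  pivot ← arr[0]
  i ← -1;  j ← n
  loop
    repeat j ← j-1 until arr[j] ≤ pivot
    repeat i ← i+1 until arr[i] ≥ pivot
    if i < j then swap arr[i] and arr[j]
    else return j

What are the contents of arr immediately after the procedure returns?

[6, 2, 4, 3, 5, 12, 11, 10, 8, 9, 13]

pivot = arr[0] = 8; i = -1, j = 11
j→8 (arr[8]=6≤8), i→0 (arr[0]=8≥8); i<j, swap → [6, 2, 11, 3, 12, 5, 4, 10, 8, 9, 13]
j→6 (arr[6]=4≤8), i→2 (arr[2]=11≥8); i<j, swap → [6, 2, 4, 3, 12, 5, 11, 10, 8, 9, 13]
j→5 (arr[5]=5≤8), i→4 (arr[4]=12≥8); i<j, swap → [6, 2, 4, 3, 5, 12, 11, 10, 8, 9, 13]
j→4, i→5; i≥j, return j=4. arr = [6, 2, 4, 3, 5, 12, 11, 10, 8, 9, 13]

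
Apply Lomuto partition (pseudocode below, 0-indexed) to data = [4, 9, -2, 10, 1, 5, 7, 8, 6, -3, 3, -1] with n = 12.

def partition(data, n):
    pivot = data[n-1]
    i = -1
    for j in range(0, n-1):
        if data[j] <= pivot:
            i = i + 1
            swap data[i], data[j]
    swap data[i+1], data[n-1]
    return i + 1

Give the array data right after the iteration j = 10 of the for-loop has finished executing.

[-2, -3, 4, 10, 1, 5, 7, 8, 6, 9, 3, -1]

pivot = data[11] = -1; i = -1
j=0: data[0]=4 > -1 → no swap
j=1: data[1]=9 > -1 → no swap
j=2: data[2]=-2 ≤ -1 → i=0, swap data[0],data[2] → [-2, 9, 4, 10, 1, 5, 7, 8, 6, -3, 3, -1]
j=3: data[3]=10 > -1 → no swap
j=4: data[4]=1 > -1 → no swap
j=5: data[5]=5 > -1 → no swap
j=6: data[6]=7 > -1 → no swap
j=7: data[7]=8 > -1 → no swap
j=8: data[8]=6 > -1 → no swap
j=9: data[9]=-3 ≤ -1 → i=1, swap data[1],data[9] → [-2, -3, 4, 10, 1, 5, 7, 8, 6, 9, 3, -1]
j=10: data[10]=3 > -1 → no swap
(after j=10) data = [-2, -3, 4, 10, 1, 5, 7, 8, 6, 9, 3, -1]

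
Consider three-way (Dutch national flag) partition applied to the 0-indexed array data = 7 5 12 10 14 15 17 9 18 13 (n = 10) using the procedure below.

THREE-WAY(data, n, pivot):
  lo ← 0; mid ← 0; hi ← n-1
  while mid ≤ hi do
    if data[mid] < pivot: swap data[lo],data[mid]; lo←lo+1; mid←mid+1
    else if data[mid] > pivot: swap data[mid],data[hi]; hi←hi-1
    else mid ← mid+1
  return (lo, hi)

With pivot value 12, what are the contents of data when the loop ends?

pivot = 12; lo=0, mid=0, hi=9
data[mid]=7<12: swap data[0],data[0]; lo=1,mid=1 → 7 5 12 10 14 15 17 9 18 13
data[mid]=5<12: swap data[1],data[1]; lo=2,mid=2 → 7 5 12 10 14 15 17 9 18 13
data[mid]=12=12: mid=3
data[mid]=10<12: swap data[2],data[3]; lo=3,mid=4 → 7 5 10 12 14 15 17 9 18 13
data[mid]=14>12: swap data[4],data[9]; hi=8 → 7 5 10 12 13 15 17 9 18 14
data[mid]=13>12: swap data[4],data[8]; hi=7 → 7 5 10 12 18 15 17 9 13 14
data[mid]=18>12: swap data[4],data[7]; hi=6 → 7 5 10 12 9 15 17 18 13 14
data[mid]=9<12: swap data[3],data[4]; lo=4,mid=5 → 7 5 10 9 12 15 17 18 13 14
data[mid]=15>12: swap data[5],data[6]; hi=5 → 7 5 10 9 12 17 15 18 13 14
data[mid]=17>12: swap data[5],data[5]; hi=4 → 7 5 10 9 12 17 15 18 13 14
end: lo=4, hi=4; data = 7 5 10 9 12 17 15 18 13 14

7 5 10 9 12 17 15 18 13 14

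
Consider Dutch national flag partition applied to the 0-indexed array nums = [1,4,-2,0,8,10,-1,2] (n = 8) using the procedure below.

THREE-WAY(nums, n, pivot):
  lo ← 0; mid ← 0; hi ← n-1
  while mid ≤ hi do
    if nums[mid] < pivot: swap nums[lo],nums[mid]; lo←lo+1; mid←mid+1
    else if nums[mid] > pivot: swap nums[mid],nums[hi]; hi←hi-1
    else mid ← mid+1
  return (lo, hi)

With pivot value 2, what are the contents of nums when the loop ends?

[1,-2,0,-1,2,10,8,4]

lo=0 mid=0 hi=7
1<2: swap(0,0), lo=1 mid=1 ⇒ [1,4,-2,0,8,10,-1,2]
4>2: swap(1,7), hi=6 ⇒ [1,2,-2,0,8,10,-1,4]
2=2: mid=2
-2<2: swap(1,2), lo=2 mid=3 ⇒ [1,-2,2,0,8,10,-1,4]
0<2: swap(2,3), lo=3 mid=4 ⇒ [1,-2,0,2,8,10,-1,4]
8>2: swap(4,6), hi=5 ⇒ [1,-2,0,2,-1,10,8,4]
-1<2: swap(3,4), lo=4 mid=5 ⇒ [1,-2,0,-1,2,10,8,4]
10>2: swap(5,5), hi=4 ⇒ [1,-2,0,-1,2,10,8,4]
done. lo=4 hi=4; nums=[1,-2,0,-1,2,10,8,4]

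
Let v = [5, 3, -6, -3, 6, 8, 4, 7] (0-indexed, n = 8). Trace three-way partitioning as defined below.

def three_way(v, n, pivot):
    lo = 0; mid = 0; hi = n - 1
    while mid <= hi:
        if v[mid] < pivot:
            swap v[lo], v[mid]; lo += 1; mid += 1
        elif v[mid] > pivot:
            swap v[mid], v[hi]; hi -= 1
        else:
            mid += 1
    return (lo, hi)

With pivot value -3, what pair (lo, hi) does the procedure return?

pivot = -3; lo=0, mid=0, hi=7
v[mid]=5>-3: swap v[0],v[7]; hi=6 → [7, 3, -6, -3, 6, 8, 4, 5]
v[mid]=7>-3: swap v[0],v[6]; hi=5 → [4, 3, -6, -3, 6, 8, 7, 5]
v[mid]=4>-3: swap v[0],v[5]; hi=4 → [8, 3, -6, -3, 6, 4, 7, 5]
v[mid]=8>-3: swap v[0],v[4]; hi=3 → [6, 3, -6, -3, 8, 4, 7, 5]
v[mid]=6>-3: swap v[0],v[3]; hi=2 → [-3, 3, -6, 6, 8, 4, 7, 5]
v[mid]=-3=-3: mid=1
v[mid]=3>-3: swap v[1],v[2]; hi=1 → [-3, -6, 3, 6, 8, 4, 7, 5]
v[mid]=-6<-3: swap v[0],v[1]; lo=1,mid=2 → [-6, -3, 3, 6, 8, 4, 7, 5]
end: lo=1, hi=1; v = [-6, -3, 3, 6, 8, 4, 7, 5]

(1, 1)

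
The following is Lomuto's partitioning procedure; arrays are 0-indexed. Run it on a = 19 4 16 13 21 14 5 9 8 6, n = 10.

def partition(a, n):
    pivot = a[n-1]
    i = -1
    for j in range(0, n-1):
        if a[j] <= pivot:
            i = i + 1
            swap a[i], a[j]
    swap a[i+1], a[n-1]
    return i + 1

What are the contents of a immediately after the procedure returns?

pivot=6, i=-1
j=0: 19>6, skip
j=1: 4≤6, i=0, swap(0,1) ⇒ 4 19 16 13 21 14 5 9 8 6
j=2: 16>6, skip
j=3: 13>6, skip
j=4: 21>6, skip
j=5: 14>6, skip
j=6: 5≤6, i=1, swap(1,6) ⇒ 4 5 16 13 21 14 19 9 8 6
j=7: 9>6, skip
j=8: 8>6, skip
swap(2,9) ⇒ 4 5 6 13 21 14 19 9 8 16; return 2

4 5 6 13 21 14 19 9 8 16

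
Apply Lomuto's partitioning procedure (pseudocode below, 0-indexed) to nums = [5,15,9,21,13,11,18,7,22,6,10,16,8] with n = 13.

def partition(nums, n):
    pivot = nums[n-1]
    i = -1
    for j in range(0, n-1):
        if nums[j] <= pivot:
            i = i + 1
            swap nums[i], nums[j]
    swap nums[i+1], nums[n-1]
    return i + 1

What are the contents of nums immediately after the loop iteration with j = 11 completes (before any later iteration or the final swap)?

pivot=8, i=-1
j=0: 5≤8, i=0, swap(0,0) ⇒ [5,15,9,21,13,11,18,7,22,6,10,16,8]
j=1: 15>8, skip
j=2: 9>8, skip
j=3: 21>8, skip
j=4: 13>8, skip
j=5: 11>8, skip
j=6: 18>8, skip
j=7: 7≤8, i=1, swap(1,7) ⇒ [5,7,9,21,13,11,18,15,22,6,10,16,8]
j=8: 22>8, skip
j=9: 6≤8, i=2, swap(2,9) ⇒ [5,7,6,21,13,11,18,15,22,9,10,16,8]
j=10: 10>8, skip
j=11: 16>8, skip
(after j=11) nums = [5,7,6,21,13,11,18,15,22,9,10,16,8]

[5,7,6,21,13,11,18,15,22,9,10,16,8]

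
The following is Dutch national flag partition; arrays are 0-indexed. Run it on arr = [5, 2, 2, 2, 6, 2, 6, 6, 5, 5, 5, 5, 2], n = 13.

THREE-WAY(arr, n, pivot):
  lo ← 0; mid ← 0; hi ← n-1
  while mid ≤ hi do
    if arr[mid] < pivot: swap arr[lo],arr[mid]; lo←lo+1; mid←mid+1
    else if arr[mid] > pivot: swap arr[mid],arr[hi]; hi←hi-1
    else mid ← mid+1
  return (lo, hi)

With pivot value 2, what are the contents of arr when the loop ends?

[2, 2, 2, 2, 2, 6, 6, 5, 5, 5, 5, 6, 5]

lo=0 mid=0 hi=12
5>2: swap(0,12), hi=11 ⇒ [2, 2, 2, 2, 6, 2, 6, 6, 5, 5, 5, 5, 5]
2=2: mid=1
2=2: mid=2
2=2: mid=3
2=2: mid=4
6>2: swap(4,11), hi=10 ⇒ [2, 2, 2, 2, 5, 2, 6, 6, 5, 5, 5, 6, 5]
5>2: swap(4,10), hi=9 ⇒ [2, 2, 2, 2, 5, 2, 6, 6, 5, 5, 5, 6, 5]
5>2: swap(4,9), hi=8 ⇒ [2, 2, 2, 2, 5, 2, 6, 6, 5, 5, 5, 6, 5]
5>2: swap(4,8), hi=7 ⇒ [2, 2, 2, 2, 5, 2, 6, 6, 5, 5, 5, 6, 5]
5>2: swap(4,7), hi=6 ⇒ [2, 2, 2, 2, 6, 2, 6, 5, 5, 5, 5, 6, 5]
6>2: swap(4,6), hi=5 ⇒ [2, 2, 2, 2, 6, 2, 6, 5, 5, 5, 5, 6, 5]
6>2: swap(4,5), hi=4 ⇒ [2, 2, 2, 2, 2, 6, 6, 5, 5, 5, 5, 6, 5]
2=2: mid=5
done. lo=0 hi=4; arr=[2, 2, 2, 2, 2, 6, 6, 5, 5, 5, 5, 6, 5]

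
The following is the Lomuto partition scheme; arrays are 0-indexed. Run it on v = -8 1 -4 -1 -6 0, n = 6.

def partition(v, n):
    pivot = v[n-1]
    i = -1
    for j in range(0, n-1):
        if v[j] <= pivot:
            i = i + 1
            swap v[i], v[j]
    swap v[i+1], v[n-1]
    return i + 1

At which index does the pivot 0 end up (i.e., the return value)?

4

pivot=0, i=-1
j=0: -8≤0, i=0, swap(0,0) ⇒ -8 1 -4 -1 -6 0
j=1: 1>0, skip
j=2: -4≤0, i=1, swap(1,2) ⇒ -8 -4 1 -1 -6 0
j=3: -1≤0, i=2, swap(2,3) ⇒ -8 -4 -1 1 -6 0
j=4: -6≤0, i=3, swap(3,4) ⇒ -8 -4 -1 -6 1 0
swap(4,5) ⇒ -8 -4 -1 -6 0 1; return 4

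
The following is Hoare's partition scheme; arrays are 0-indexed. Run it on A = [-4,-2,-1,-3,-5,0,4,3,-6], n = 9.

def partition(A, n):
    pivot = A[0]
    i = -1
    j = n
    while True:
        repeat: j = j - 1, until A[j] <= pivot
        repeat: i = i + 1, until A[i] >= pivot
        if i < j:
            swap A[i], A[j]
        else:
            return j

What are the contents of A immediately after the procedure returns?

[-6,-5,-1,-3,-2,0,4,3,-4]

pivot = A[0] = -4; i = -1, j = 9
j→8 (A[8]=-6≤-4), i→0 (A[0]=-4≥-4); i<j, swap → [-6,-2,-1,-3,-5,0,4,3,-4]
j→4 (A[4]=-5≤-4), i→1 (A[1]=-2≥-4); i<j, swap → [-6,-5,-1,-3,-2,0,4,3,-4]
j→1, i→2; i≥j, return j=1. A = [-6,-5,-1,-3,-2,0,4,3,-4]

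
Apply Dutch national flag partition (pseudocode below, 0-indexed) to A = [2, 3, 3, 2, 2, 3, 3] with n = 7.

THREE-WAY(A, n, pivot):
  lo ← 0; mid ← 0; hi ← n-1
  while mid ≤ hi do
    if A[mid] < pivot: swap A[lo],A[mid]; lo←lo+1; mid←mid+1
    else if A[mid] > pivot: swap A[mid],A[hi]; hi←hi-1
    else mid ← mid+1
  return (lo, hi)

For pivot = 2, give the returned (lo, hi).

pivot = 2; lo=0, mid=0, hi=6
A[mid]=2=2: mid=1
A[mid]=3>2: swap A[1],A[6]; hi=5 → [2, 3, 3, 2, 2, 3, 3]
A[mid]=3>2: swap A[1],A[5]; hi=4 → [2, 3, 3, 2, 2, 3, 3]
A[mid]=3>2: swap A[1],A[4]; hi=3 → [2, 2, 3, 2, 3, 3, 3]
A[mid]=2=2: mid=2
A[mid]=3>2: swap A[2],A[3]; hi=2 → [2, 2, 2, 3, 3, 3, 3]
A[mid]=2=2: mid=3
end: lo=0, hi=2; A = [2, 2, 2, 3, 3, 3, 3]

(0, 2)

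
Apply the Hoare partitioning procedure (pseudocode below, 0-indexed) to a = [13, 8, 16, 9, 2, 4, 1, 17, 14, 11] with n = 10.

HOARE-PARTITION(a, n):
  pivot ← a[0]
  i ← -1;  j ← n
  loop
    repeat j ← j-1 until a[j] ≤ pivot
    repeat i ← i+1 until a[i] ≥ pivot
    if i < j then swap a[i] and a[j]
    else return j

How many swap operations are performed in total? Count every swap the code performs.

2

pivot=13
j stops at 9 (11), i stops at 0 (13); swap ⇒ [11, 8, 16, 9, 2, 4, 1, 17, 14, 13]
j stops at 6 (1), i stops at 2 (16); swap ⇒ [11, 8, 1, 9, 2, 4, 16, 17, 14, 13]
j stops at 5, i stops at 6; i≥j ⇒ return 5. a=[11, 8, 1, 9, 2, 4, 16, 17, 14, 13]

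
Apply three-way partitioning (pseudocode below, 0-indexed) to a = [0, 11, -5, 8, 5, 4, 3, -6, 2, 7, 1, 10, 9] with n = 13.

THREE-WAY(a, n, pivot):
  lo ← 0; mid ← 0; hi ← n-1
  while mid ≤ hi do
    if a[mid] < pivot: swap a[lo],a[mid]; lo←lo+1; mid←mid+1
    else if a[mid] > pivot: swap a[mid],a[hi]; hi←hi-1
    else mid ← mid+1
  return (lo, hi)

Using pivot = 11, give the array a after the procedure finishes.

[0, -5, 8, 5, 4, 3, -6, 2, 7, 1, 10, 9, 11]

pivot = 11; lo=0, mid=0, hi=12
a[mid]=0<11: swap a[0],a[0]; lo=1,mid=1 → [0, 11, -5, 8, 5, 4, 3, -6, 2, 7, 1, 10, 9]
a[mid]=11=11: mid=2
a[mid]=-5<11: swap a[1],a[2]; lo=2,mid=3 → [0, -5, 11, 8, 5, 4, 3, -6, 2, 7, 1, 10, 9]
a[mid]=8<11: swap a[2],a[3]; lo=3,mid=4 → [0, -5, 8, 11, 5, 4, 3, -6, 2, 7, 1, 10, 9]
a[mid]=5<11: swap a[3],a[4]; lo=4,mid=5 → [0, -5, 8, 5, 11, 4, 3, -6, 2, 7, 1, 10, 9]
a[mid]=4<11: swap a[4],a[5]; lo=5,mid=6 → [0, -5, 8, 5, 4, 11, 3, -6, 2, 7, 1, 10, 9]
a[mid]=3<11: swap a[5],a[6]; lo=6,mid=7 → [0, -5, 8, 5, 4, 3, 11, -6, 2, 7, 1, 10, 9]
a[mid]=-6<11: swap a[6],a[7]; lo=7,mid=8 → [0, -5, 8, 5, 4, 3, -6, 11, 2, 7, 1, 10, 9]
a[mid]=2<11: swap a[7],a[8]; lo=8,mid=9 → [0, -5, 8, 5, 4, 3, -6, 2, 11, 7, 1, 10, 9]
a[mid]=7<11: swap a[8],a[9]; lo=9,mid=10 → [0, -5, 8, 5, 4, 3, -6, 2, 7, 11, 1, 10, 9]
a[mid]=1<11: swap a[9],a[10]; lo=10,mid=11 → [0, -5, 8, 5, 4, 3, -6, 2, 7, 1, 11, 10, 9]
a[mid]=10<11: swap a[10],a[11]; lo=11,mid=12 → [0, -5, 8, 5, 4, 3, -6, 2, 7, 1, 10, 11, 9]
a[mid]=9<11: swap a[11],a[12]; lo=12,mid=13 → [0, -5, 8, 5, 4, 3, -6, 2, 7, 1, 10, 9, 11]
end: lo=12, hi=12; a = [0, -5, 8, 5, 4, 3, -6, 2, 7, 1, 10, 9, 11]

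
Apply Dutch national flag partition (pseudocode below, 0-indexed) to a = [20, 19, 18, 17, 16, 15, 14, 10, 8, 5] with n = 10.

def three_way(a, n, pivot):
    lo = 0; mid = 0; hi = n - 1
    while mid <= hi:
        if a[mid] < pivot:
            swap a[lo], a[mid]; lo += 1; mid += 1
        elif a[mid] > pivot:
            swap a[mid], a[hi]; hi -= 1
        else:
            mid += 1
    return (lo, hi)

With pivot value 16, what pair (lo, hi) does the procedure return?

(5, 5)

pivot = 16; lo=0, mid=0, hi=9
a[mid]=20>16: swap a[0],a[9]; hi=8 → [5, 19, 18, 17, 16, 15, 14, 10, 8, 20]
a[mid]=5<16: swap a[0],a[0]; lo=1,mid=1 → [5, 19, 18, 17, 16, 15, 14, 10, 8, 20]
a[mid]=19>16: swap a[1],a[8]; hi=7 → [5, 8, 18, 17, 16, 15, 14, 10, 19, 20]
a[mid]=8<16: swap a[1],a[1]; lo=2,mid=2 → [5, 8, 18, 17, 16, 15, 14, 10, 19, 20]
a[mid]=18>16: swap a[2],a[7]; hi=6 → [5, 8, 10, 17, 16, 15, 14, 18, 19, 20]
a[mid]=10<16: swap a[2],a[2]; lo=3,mid=3 → [5, 8, 10, 17, 16, 15, 14, 18, 19, 20]
a[mid]=17>16: swap a[3],a[6]; hi=5 → [5, 8, 10, 14, 16, 15, 17, 18, 19, 20]
a[mid]=14<16: swap a[3],a[3]; lo=4,mid=4 → [5, 8, 10, 14, 16, 15, 17, 18, 19, 20]
a[mid]=16=16: mid=5
a[mid]=15<16: swap a[4],a[5]; lo=5,mid=6 → [5, 8, 10, 14, 15, 16, 17, 18, 19, 20]
end: lo=5, hi=5; a = [5, 8, 10, 14, 15, 16, 17, 18, 19, 20]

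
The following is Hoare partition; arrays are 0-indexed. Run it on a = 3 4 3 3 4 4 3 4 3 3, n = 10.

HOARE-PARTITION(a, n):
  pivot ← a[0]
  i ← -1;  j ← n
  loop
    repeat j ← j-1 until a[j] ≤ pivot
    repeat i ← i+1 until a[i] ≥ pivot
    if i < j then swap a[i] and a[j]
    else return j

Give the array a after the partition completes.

pivot = a[0] = 3; i = -1, j = 10
j→9 (a[9]=3≤3), i→0 (a[0]=3≥3); i<j, swap → 3 4 3 3 4 4 3 4 3 3
j→8 (a[8]=3≤3), i→1 (a[1]=4≥3); i<j, swap → 3 3 3 3 4 4 3 4 4 3
j→6 (a[6]=3≤3), i→2 (a[2]=3≥3); i<j, swap → 3 3 3 3 4 4 3 4 4 3
j→3, i→3; i≥j, return j=3. a = 3 3 3 3 4 4 3 4 4 3

3 3 3 3 4 4 3 4 4 3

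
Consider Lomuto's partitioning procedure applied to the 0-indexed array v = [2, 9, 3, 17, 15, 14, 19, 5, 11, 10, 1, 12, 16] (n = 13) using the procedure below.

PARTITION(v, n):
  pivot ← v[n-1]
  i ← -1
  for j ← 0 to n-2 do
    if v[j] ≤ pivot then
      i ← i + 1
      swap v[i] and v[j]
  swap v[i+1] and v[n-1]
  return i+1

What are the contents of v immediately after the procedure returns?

[2, 9, 3, 15, 14, 5, 11, 10, 1, 12, 16, 17, 19]

pivot = v[12] = 16; i = -1
j=0: v[0]=2 ≤ 16 → i=0, swap v[0],v[0] (no change) → [2, 9, 3, 17, 15, 14, 19, 5, 11, 10, 1, 12, 16]
j=1: v[1]=9 ≤ 16 → i=1, swap v[1],v[1] (no change) → [2, 9, 3, 17, 15, 14, 19, 5, 11, 10, 1, 12, 16]
j=2: v[2]=3 ≤ 16 → i=2, swap v[2],v[2] (no change) → [2, 9, 3, 17, 15, 14, 19, 5, 11, 10, 1, 12, 16]
j=3: v[3]=17 > 16 → no swap
j=4: v[4]=15 ≤ 16 → i=3, swap v[3],v[4] → [2, 9, 3, 15, 17, 14, 19, 5, 11, 10, 1, 12, 16]
j=5: v[5]=14 ≤ 16 → i=4, swap v[4],v[5] → [2, 9, 3, 15, 14, 17, 19, 5, 11, 10, 1, 12, 16]
j=6: v[6]=19 > 16 → no swap
j=7: v[7]=5 ≤ 16 → i=5, swap v[5],v[7] → [2, 9, 3, 15, 14, 5, 19, 17, 11, 10, 1, 12, 16]
j=8: v[8]=11 ≤ 16 → i=6, swap v[6],v[8] → [2, 9, 3, 15, 14, 5, 11, 17, 19, 10, 1, 12, 16]
j=9: v[9]=10 ≤ 16 → i=7, swap v[7],v[9] → [2, 9, 3, 15, 14, 5, 11, 10, 19, 17, 1, 12, 16]
j=10: v[10]=1 ≤ 16 → i=8, swap v[8],v[10] → [2, 9, 3, 15, 14, 5, 11, 10, 1, 17, 19, 12, 16]
j=11: v[11]=12 ≤ 16 → i=9, swap v[9],v[11] → [2, 9, 3, 15, 14, 5, 11, 10, 1, 12, 19, 17, 16]
final swap v[10],v[12] → [2, 9, 3, 15, 14, 5, 11, 10, 1, 12, 16, 17, 19]; return 10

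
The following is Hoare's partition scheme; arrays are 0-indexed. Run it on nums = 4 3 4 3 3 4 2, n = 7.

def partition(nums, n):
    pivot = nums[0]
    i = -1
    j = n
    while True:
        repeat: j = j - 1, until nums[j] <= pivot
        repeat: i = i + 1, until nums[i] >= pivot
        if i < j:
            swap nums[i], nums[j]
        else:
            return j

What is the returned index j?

4

pivot=4
j stops at 6 (2), i stops at 0 (4); swap ⇒ 2 3 4 3 3 4 4
j stops at 5 (4), i stops at 2 (4); swap ⇒ 2 3 4 3 3 4 4
j stops at 4, i stops at 5; i≥j ⇒ return 4. nums=2 3 4 3 3 4 4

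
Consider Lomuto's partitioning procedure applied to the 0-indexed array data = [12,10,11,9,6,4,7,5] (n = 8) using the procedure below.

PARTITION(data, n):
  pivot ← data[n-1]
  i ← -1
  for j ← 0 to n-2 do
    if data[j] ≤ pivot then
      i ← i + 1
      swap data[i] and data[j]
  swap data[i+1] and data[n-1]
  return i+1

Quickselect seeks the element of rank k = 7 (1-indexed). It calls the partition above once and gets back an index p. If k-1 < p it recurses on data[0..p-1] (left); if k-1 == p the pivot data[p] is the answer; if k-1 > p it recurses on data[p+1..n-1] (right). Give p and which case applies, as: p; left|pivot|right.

1; right

pivot = data[7] = 5; i = -1
j=0: data[0]=12 > 5 → no swap
j=1: data[1]=10 > 5 → no swap
j=2: data[2]=11 > 5 → no swap
j=3: data[3]=9 > 5 → no swap
j=4: data[4]=6 > 5 → no swap
j=5: data[5]=4 ≤ 5 → i=0, swap data[0],data[5] → [4,10,11,9,6,12,7,5]
j=6: data[6]=7 > 5 → no swap
final swap data[1],data[7] → [4,5,11,9,6,12,7,10]; return 1
p = 1; k-1 = 6 > 1 ⇒ right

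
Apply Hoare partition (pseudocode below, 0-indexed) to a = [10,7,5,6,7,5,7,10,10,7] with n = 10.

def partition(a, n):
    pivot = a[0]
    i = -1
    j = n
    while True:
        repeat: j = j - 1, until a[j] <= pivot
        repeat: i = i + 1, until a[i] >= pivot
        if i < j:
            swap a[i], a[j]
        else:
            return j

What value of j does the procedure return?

pivot = a[0] = 10; i = -1, j = 10
j→9 (a[9]=7≤10), i→0 (a[0]=10≥10); i<j, swap → [7,7,5,6,7,5,7,10,10,10]
j→8 (a[8]=10≤10), i→7 (a[7]=10≥10); i<j, swap → [7,7,5,6,7,5,7,10,10,10]
j→7, i→8; i≥j, return j=7. a = [7,7,5,6,7,5,7,10,10,10]

7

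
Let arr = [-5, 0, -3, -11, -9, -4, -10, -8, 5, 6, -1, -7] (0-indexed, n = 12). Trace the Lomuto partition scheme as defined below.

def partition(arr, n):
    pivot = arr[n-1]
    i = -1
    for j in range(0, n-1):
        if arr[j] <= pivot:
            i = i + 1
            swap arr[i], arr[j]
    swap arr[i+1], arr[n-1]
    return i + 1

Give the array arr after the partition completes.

[-11, -9, -10, -8, -7, -4, -3, -5, 5, 6, -1, 0]

pivot = arr[11] = -7; i = -1
j=0: arr[0]=-5 > -7 → no swap
j=1: arr[1]=0 > -7 → no swap
j=2: arr[2]=-3 > -7 → no swap
j=3: arr[3]=-11 ≤ -7 → i=0, swap arr[0],arr[3] → [-11, 0, -3, -5, -9, -4, -10, -8, 5, 6, -1, -7]
j=4: arr[4]=-9 ≤ -7 → i=1, swap arr[1],arr[4] → [-11, -9, -3, -5, 0, -4, -10, -8, 5, 6, -1, -7]
j=5: arr[5]=-4 > -7 → no swap
j=6: arr[6]=-10 ≤ -7 → i=2, swap arr[2],arr[6] → [-11, -9, -10, -5, 0, -4, -3, -8, 5, 6, -1, -7]
j=7: arr[7]=-8 ≤ -7 → i=3, swap arr[3],arr[7] → [-11, -9, -10, -8, 0, -4, -3, -5, 5, 6, -1, -7]
j=8: arr[8]=5 > -7 → no swap
j=9: arr[9]=6 > -7 → no swap
j=10: arr[10]=-1 > -7 → no swap
final swap arr[4],arr[11] → [-11, -9, -10, -8, -7, -4, -3, -5, 5, 6, -1, 0]; return 4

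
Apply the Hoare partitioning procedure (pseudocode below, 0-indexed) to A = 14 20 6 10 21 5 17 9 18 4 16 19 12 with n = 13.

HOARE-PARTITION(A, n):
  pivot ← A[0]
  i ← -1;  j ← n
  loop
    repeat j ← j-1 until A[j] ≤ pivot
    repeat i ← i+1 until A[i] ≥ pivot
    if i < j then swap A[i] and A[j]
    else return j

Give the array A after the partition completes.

12 4 6 10 9 5 17 21 18 20 16 19 14

pivot = A[0] = 14; i = -1, j = 13
j→12 (A[12]=12≤14), i→0 (A[0]=14≥14); i<j, swap → 12 20 6 10 21 5 17 9 18 4 16 19 14
j→9 (A[9]=4≤14), i→1 (A[1]=20≥14); i<j, swap → 12 4 6 10 21 5 17 9 18 20 16 19 14
j→7 (A[7]=9≤14), i→4 (A[4]=21≥14); i<j, swap → 12 4 6 10 9 5 17 21 18 20 16 19 14
j→5, i→6; i≥j, return j=5. A = 12 4 6 10 9 5 17 21 18 20 16 19 14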